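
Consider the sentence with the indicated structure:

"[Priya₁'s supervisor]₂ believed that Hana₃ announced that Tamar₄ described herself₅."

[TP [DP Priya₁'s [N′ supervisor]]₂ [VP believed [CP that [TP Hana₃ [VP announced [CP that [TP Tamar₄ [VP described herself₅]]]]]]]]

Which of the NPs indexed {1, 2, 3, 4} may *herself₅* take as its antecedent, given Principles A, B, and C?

{4}

*herself* is an anaphor, so Principle A applies: it must be bound in its binding domain.
Binding domain of *herself₅*: the embedded TP, whose subject is Tamar₄.
*Priya₁* does not c-command the anaphor → cannot bind it.
*[Priya₁'s supervisor]₂* c-commands the anaphor but is outside its binding domain → cannot satisfy Principle A.
*Hana₃* c-commands the anaphor but is outside its binding domain → cannot satisfy Principle A.
*Tamar₄* c-commands the anaphor within its binding domain → licit binder.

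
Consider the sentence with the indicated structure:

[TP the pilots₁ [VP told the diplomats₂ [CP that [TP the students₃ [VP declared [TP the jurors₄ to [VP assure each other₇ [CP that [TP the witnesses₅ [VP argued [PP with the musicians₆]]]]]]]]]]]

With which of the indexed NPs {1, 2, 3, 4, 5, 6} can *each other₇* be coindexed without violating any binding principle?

{4}

*each other* is an anaphor, so Principle A applies: it must be bound in its binding domain.
Binding domain of *each other₇*: the embedded TP, whose subject is the jurors₄.
*the pilots₁* c-commands the anaphor but is outside its binding domain → cannot satisfy Principle A.
*the diplomats₂* c-commands the anaphor but is outside its binding domain → cannot satisfy Principle A.
*the students₃* c-commands the anaphor but is outside its binding domain → cannot satisfy Principle A.
*the jurors₄* c-commands the anaphor within its binding domain → licit binder.
*the witnesses₅* does not c-command the anaphor → cannot bind it.
*the musicians₆* does not c-command the anaphor → cannot bind it.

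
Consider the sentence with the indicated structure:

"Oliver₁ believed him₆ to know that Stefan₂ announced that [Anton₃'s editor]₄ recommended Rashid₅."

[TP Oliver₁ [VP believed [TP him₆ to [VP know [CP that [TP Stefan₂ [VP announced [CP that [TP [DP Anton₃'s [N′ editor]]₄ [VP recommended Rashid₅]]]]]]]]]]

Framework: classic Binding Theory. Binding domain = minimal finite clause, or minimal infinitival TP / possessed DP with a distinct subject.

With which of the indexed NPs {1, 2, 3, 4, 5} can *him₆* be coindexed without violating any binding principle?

none

*him* is a pronoun, so Principle B applies: it must be free in its binding domain.
Binding domain of *him₆*: the matrix TP, whose subject is Oliver₁.
*Oliver₁* c-commands the pronoun within its binding domain → coindexation would violate Principle B.
*Stefan₂*: the pronoun c-commands this R-expression → coindexation would violate Principle C on *Stefan₂*.
*Anton₃*: the pronoun c-commands this R-expression → coindexation would violate Principle C on *Anton₃*.
*[Anton₃'s editor]₄*: the pronoun c-commands this R-expression → coindexation would violate Principle C on *[Anton₃'s editor]₄*.
*Rashid₅*: the pronoun c-commands this R-expression → coindexation would violate Principle C on *Rashid₅*.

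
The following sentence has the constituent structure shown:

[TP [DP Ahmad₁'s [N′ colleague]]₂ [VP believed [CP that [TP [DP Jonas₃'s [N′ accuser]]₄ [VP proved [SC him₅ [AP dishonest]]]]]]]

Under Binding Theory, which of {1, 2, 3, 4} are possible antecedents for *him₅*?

*him* is a pronoun, so Principle B applies: it must be free in its binding domain.
Binding domain of *him₅*: the embedded TP, whose subject is [Jonas₃'s accuser]₄.
*Ahmad₁* and the pronoun do not c-command one another → neither Principle B nor Principle C is at stake; coindexation permitted.
*[Ahmad₁'s colleague]₂* c-commands the pronoun but from outside its binding domain, and is not c-commanded by it → coindexation permitted.
*Jonas₃* and the pronoun do not c-command one another → neither Principle B nor Principle C is at stake; coindexation permitted.
*[Jonas₃'s accuser]₄* c-commands the pronoun within its binding domain → coindexation would violate Principle B.

{1, 2, 3}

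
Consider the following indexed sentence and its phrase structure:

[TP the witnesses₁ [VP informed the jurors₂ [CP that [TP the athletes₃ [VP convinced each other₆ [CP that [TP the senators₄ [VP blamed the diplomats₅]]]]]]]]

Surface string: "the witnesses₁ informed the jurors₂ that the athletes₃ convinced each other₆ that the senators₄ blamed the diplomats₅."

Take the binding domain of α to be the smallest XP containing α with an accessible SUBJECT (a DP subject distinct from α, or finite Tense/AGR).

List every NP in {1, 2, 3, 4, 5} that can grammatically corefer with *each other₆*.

*each other* is an anaphor, so Principle A applies: it must be bound in its binding domain.
Binding domain of *each other₆*: the embedded TP, whose subject is the athletes₃.
*the witnesses₁* c-commands the anaphor but is outside its binding domain → cannot satisfy Principle A.
*the jurors₂* c-commands the anaphor but is outside its binding domain → cannot satisfy Principle A.
*the athletes₃* c-commands the anaphor within its binding domain → licit binder.
*the senators₄* does not c-command the anaphor → cannot bind it.
*the diplomats₅* does not c-command the anaphor → cannot bind it.

{3}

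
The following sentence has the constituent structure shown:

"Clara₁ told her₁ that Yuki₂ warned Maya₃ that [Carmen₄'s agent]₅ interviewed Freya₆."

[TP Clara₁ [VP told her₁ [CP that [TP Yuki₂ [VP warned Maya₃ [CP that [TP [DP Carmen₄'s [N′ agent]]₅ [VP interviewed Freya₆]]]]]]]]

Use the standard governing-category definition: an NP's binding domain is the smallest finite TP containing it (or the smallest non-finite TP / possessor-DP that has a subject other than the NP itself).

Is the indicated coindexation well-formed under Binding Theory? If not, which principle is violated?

Principle B

The two coindexed NPs are *Clara₁* and *her₁*.
*her₁* is a pronoun. Its binding domain is the matrix TP, whose subject is Clara₁.
*Clara₁* c-commands it within that domain and carries the same index.
The pronoun is locally bound → Principle B violation.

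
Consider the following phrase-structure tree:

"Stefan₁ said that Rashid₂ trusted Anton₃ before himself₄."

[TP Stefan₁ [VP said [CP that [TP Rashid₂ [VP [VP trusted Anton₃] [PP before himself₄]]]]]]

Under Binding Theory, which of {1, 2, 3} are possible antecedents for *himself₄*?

*himself* is an anaphor, so Principle A applies: it must be bound in its binding domain.
Binding domain of *himself₄*: the embedded TP, whose subject is Rashid₂.
*Stefan₁* c-commands the anaphor but is outside its binding domain → cannot satisfy Principle A.
*Rashid₂* c-commands the anaphor within its binding domain → licit binder.
*Anton₃* does not c-command the anaphor → cannot bind it.

{2}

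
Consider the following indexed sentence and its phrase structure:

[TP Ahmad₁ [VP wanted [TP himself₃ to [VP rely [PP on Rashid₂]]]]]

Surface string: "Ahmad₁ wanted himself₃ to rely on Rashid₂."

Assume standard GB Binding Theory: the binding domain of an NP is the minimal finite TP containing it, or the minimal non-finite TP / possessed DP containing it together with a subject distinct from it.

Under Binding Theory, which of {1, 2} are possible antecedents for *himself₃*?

*himself* is an anaphor, so Principle A applies: it must be bound in its binding domain.
Binding domain of *himself₃*: the matrix TP, whose subject is Ahmad₁.
*Ahmad₁* c-commands the anaphor within its binding domain → licit binder.
*Rashid₂* does not c-command the anaphor → cannot bind it.

{1}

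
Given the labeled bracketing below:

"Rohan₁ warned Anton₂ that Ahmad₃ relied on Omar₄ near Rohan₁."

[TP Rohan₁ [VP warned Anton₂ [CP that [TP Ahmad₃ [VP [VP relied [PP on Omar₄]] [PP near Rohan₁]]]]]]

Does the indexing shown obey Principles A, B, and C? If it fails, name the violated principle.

The two coindexed NPs are *Rohan₁* (the lower occurrence) and *Rohan₁* (the higher occurrence).
*Rohan₁* (the lower occurrence) is an R-expression. Principle C requires it to be free everywhere.
*Rohan₁* (the higher occurrence) c-commands it and carries the same index.
The R-expression is bound → Principle C violation.

Principle C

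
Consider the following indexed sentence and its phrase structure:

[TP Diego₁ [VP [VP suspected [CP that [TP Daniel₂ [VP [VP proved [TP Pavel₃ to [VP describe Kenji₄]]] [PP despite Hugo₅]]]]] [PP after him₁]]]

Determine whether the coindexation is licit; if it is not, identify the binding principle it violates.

The two coindexed NPs are *Diego₁* and *him₁*.
*him₁* is a pronoun. Its binding domain is the matrix TP, whose subject is Diego₁.
*Diego₁* c-commands it within that domain and carries the same index.
The pronoun is locally bound → Principle B violation.

Principle B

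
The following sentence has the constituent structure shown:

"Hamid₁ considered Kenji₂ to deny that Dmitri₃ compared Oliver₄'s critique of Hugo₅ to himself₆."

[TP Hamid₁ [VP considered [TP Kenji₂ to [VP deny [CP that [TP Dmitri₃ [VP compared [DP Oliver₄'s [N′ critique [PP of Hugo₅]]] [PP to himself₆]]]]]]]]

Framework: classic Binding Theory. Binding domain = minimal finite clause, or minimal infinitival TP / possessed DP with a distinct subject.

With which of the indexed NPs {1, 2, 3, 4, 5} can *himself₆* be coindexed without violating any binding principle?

*himself* is an anaphor, so Principle A applies: it must be bound in its binding domain.
Binding domain of *himself₆*: the embedded TP, whose subject is Dmitri₃.
*Hamid₁* c-commands the anaphor but is outside its binding domain → cannot satisfy Principle A.
*Kenji₂* c-commands the anaphor but is outside its binding domain → cannot satisfy Principle A.
*Dmitri₃* c-commands the anaphor within its binding domain → licit binder.
*Oliver₄* does not c-command the anaphor → cannot bind it.
*Hugo₅* does not c-command the anaphor → cannot bind it.

{3}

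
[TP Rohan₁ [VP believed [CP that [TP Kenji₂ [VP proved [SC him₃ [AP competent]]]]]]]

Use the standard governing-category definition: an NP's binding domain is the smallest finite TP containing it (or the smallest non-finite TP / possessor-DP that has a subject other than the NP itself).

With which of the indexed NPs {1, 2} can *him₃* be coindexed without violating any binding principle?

{1}

*him* is a pronoun, so Principle B applies: it must be free in its binding domain.
Binding domain of *him₃*: the embedded TP, whose subject is Kenji₂.
*Rohan₁* c-commands the pronoun but from outside its binding domain, and is not c-commanded by it → coindexation permitted.
*Kenji₂* c-commands the pronoun within its binding domain → coindexation would violate Principle B.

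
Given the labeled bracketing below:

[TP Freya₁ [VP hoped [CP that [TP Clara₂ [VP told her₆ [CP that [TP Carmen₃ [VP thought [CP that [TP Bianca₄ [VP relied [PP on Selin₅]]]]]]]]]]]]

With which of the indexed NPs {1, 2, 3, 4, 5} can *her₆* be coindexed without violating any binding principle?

{1}

*her* is a pronoun, so Principle B applies: it must be free in its binding domain.
Binding domain of *her₆*: the embedded TP, whose subject is Clara₂.
*Freya₁* c-commands the pronoun but from outside its binding domain, and is not c-commanded by it → coindexation permitted.
*Clara₂* c-commands the pronoun within its binding domain → coindexation would violate Principle B.
*Carmen₃*: the pronoun c-commands this R-expression → coindexation would violate Principle C on *Carmen₃*.
*Bianca₄*: the pronoun c-commands this R-expression → coindexation would violate Principle C on *Bianca₄*.
*Selin₅*: the pronoun c-commands this R-expression → coindexation would violate Principle C on *Selin₅*.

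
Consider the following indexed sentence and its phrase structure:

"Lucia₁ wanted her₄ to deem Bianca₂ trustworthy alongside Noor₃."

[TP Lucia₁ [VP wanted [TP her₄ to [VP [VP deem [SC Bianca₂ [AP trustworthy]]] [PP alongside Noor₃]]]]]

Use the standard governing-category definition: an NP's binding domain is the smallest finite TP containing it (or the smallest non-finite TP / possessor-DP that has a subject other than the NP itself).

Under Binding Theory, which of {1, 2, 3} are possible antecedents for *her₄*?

none

*her* is a pronoun, so Principle B applies: it must be free in its binding domain.
Binding domain of *her₄*: the matrix TP, whose subject is Lucia₁.
*Lucia₁* c-commands the pronoun within its binding domain → coindexation would violate Principle B.
*Bianca₂*: the pronoun c-commands this R-expression → coindexation would violate Principle C on *Bianca₂*.
*Noor₃*: the pronoun c-commands this R-expression → coindexation would violate Principle C on *Noor₃*.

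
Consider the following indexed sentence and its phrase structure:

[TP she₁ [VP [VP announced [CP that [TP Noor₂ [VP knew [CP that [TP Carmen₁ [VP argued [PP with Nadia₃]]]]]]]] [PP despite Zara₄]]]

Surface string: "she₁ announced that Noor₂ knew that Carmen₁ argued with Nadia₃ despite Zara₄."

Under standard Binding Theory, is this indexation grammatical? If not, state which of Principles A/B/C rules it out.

Principle C

The two coindexed NPs are *she₁* and *Carmen₁*.
*Carmen₁* is an R-expression. Principle C requires it to be free everywhere.
*she₁* c-commands it and carries the same index.
The R-expression is bound → Principle C violation.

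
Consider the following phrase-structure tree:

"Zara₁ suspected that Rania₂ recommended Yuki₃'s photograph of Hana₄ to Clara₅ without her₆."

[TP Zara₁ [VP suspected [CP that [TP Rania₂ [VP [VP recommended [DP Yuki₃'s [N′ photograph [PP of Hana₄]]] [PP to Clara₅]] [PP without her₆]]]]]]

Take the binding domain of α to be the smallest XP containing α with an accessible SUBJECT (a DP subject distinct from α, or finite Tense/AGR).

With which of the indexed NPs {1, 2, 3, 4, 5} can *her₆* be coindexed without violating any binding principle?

*her* is a pronoun, so Principle B applies: it must be free in its binding domain.
Binding domain of *her₆*: the embedded TP, whose subject is Rania₂.
*Zara₁* c-commands the pronoun but from outside its binding domain, and is not c-commanded by it → coindexation permitted.
*Rania₂* c-commands the pronoun within its binding domain → coindexation would violate Principle B.
*Yuki₃* and the pronoun do not c-command one another → neither Principle B nor Principle C is at stake; coindexation permitted.
*Hana₄* and the pronoun do not c-command one another → neither Principle B nor Principle C is at stake; coindexation permitted.
*Clara₅* and the pronoun do not c-command one another → neither Principle B nor Principle C is at stake; coindexation permitted.

{1, 3, 4, 5}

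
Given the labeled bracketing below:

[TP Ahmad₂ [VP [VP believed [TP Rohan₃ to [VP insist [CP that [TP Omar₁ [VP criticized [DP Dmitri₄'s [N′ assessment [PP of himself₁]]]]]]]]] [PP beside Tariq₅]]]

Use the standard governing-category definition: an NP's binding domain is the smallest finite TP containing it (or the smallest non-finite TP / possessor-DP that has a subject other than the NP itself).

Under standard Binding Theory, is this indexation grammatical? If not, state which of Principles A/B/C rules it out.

The two coindexed NPs are *Omar₁* and *himself₁*.
*himself₁* is an anaphor. Principle A requires it to be bound within its binding domain — the possessed DP, whose subject is Dmitri₄.
Within that domain it is c-commanded by *Dmitri₄*, which does not share its index.
*Omar₁* does c-command the anaphor, but from outside its binding domain.
The anaphor is unbound in its domain → Principle A violation.

Principle A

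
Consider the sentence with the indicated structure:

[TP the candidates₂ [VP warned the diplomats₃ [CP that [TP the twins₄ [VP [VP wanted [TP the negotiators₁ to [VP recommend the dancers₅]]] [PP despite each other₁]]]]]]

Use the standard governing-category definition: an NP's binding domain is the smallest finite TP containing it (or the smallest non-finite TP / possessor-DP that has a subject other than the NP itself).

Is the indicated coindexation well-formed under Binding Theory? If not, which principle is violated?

Principle A

The two coindexed NPs are *the negotiators₁* and *each other₁*.
*each other₁* is an anaphor. Principle A requires it to be bound within its binding domain — the embedded TP, whose subject is the twins₄.
Within that domain it is c-commanded by *the twins₄*, which does not share its index.
*the negotiators₁* does not c-command the anaphor at all.
The anaphor is unbound in its domain → Principle A violation.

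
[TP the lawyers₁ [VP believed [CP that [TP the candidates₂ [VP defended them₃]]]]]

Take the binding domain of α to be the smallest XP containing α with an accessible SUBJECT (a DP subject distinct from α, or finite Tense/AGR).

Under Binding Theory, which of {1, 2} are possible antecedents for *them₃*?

*them* is a pronoun, so Principle B applies: it must be free in its binding domain.
Binding domain of *them₃*: the embedded TP, whose subject is the candidates₂.
*the lawyers₁* c-commands the pronoun but from outside its binding domain, and is not c-commanded by it → coindexation permitted.
*the candidates₂* c-commands the pronoun within its binding domain → coindexation would violate Principle B.

{1}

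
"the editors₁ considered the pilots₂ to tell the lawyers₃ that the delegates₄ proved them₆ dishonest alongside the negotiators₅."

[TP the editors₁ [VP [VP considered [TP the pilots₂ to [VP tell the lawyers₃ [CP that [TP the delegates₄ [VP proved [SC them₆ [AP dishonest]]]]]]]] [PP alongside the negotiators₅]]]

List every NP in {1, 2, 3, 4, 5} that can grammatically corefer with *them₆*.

*them* is a pronoun, so Principle B applies: it must be free in its binding domain.
Binding domain of *them₆*: the embedded TP, whose subject is the delegates₄.
*the editors₁* c-commands the pronoun but from outside its binding domain, and is not c-commanded by it → coindexation permitted.
*the pilots₂* c-commands the pronoun but from outside its binding domain, and is not c-commanded by it → coindexation permitted.
*the lawyers₃* c-commands the pronoun but from outside its binding domain, and is not c-commanded by it → coindexation permitted.
*the delegates₄* c-commands the pronoun within its binding domain → coindexation would violate Principle B.
*the negotiators₅* and the pronoun do not c-command one another → neither Principle B nor Principle C is at stake; coindexation permitted.

{1, 2, 3, 5}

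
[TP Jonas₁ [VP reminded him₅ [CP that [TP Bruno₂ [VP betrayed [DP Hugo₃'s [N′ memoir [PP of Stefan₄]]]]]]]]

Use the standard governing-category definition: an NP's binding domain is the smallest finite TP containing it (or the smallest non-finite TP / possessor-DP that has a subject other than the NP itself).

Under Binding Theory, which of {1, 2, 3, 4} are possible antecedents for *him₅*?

none

*him* is a pronoun, so Principle B applies: it must be free in its binding domain.
Binding domain of *him₅*: the matrix TP, whose subject is Jonas₁.
*Jonas₁* c-commands the pronoun within its binding domain → coindexation would violate Principle B.
*Bruno₂*: the pronoun c-commands this R-expression → coindexation would violate Principle C on *Bruno₂*.
*Hugo₃*: the pronoun c-commands this R-expression → coindexation would violate Principle C on *Hugo₃*.
*Stefan₄*: the pronoun c-commands this R-expression → coindexation would violate Principle C on *Stefan₄*.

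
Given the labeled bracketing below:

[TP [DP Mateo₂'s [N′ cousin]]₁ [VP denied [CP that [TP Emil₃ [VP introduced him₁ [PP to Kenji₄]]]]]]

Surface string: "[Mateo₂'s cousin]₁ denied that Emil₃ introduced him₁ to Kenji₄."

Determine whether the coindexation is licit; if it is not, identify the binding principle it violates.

grammatical

The two coindexed NPs are *[Mateo₂'s cousin]₁* and *him₁*.
*him₁* is a pronoun; its binding domain is the embedded TP, whose subject is Emil₃. Within that domain it is c-commanded only by *Emil₃*, which carries a different index — the pronoun is free locally, so Principle B holds.
*[Mateo₂'s cousin]₁* is an R-expression; *him₁* does not c-command it, and no other NP shares its index, so Principle C is satisfied.
All principles are respected.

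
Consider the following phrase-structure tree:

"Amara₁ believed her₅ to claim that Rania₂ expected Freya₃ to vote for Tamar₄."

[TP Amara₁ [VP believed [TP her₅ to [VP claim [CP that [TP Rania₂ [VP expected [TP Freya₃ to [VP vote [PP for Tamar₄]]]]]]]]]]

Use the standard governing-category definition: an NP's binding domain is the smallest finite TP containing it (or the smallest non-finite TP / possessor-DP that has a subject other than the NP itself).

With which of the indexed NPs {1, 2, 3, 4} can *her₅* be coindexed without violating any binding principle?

*her* is a pronoun, so Principle B applies: it must be free in its binding domain.
Binding domain of *her₅*: the matrix TP, whose subject is Amara₁.
*Amara₁* c-commands the pronoun within its binding domain → coindexation would violate Principle B.
*Rania₂*: the pronoun c-commands this R-expression → coindexation would violate Principle C on *Rania₂*.
*Freya₃*: the pronoun c-commands this R-expression → coindexation would violate Principle C on *Freya₃*.
*Tamar₄*: the pronoun c-commands this R-expression → coindexation would violate Principle C on *Tamar₄*.

none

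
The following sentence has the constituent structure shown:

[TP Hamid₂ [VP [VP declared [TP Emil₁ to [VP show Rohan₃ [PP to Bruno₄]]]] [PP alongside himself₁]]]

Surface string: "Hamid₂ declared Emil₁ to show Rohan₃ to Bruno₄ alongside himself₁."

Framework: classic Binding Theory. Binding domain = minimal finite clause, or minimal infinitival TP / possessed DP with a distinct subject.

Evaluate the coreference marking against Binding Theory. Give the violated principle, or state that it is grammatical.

The two coindexed NPs are *Emil₁* and *himself₁*.
*himself₁* is an anaphor. Principle A requires it to be bound within its binding domain — the matrix TP, whose subject is Hamid₂.
Within that domain it is c-commanded by *Hamid₂*, which does not share its index.
*Emil₁* does not c-command the anaphor at all.
The anaphor is unbound in its domain → Principle A violation.

Principle A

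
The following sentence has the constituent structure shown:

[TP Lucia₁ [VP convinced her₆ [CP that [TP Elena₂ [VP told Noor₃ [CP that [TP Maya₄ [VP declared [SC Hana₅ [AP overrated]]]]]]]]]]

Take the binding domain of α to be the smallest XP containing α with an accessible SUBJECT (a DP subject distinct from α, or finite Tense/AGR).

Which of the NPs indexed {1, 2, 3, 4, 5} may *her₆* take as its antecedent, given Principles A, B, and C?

none

*her* is a pronoun, so Principle B applies: it must be free in its binding domain.
Binding domain of *her₆*: the matrix TP, whose subject is Lucia₁.
*Lucia₁* c-commands the pronoun within its binding domain → coindexation would violate Principle B.
*Elena₂*: the pronoun c-commands this R-expression → coindexation would violate Principle C on *Elena₂*.
*Noor₃*: the pronoun c-commands this R-expression → coindexation would violate Principle C on *Noor₃*.
*Maya₄*: the pronoun c-commands this R-expression → coindexation would violate Principle C on *Maya₄*.
*Hana₅*: the pronoun c-commands this R-expression → coindexation would violate Principle C on *Hana₅*.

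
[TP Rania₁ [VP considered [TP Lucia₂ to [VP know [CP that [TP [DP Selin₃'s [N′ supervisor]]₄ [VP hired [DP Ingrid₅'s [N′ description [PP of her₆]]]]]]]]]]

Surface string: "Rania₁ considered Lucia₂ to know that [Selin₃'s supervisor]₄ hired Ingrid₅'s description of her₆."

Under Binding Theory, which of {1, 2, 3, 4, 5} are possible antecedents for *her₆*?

*her* is a pronoun, so Principle B applies: it must be free in its binding domain.
Binding domain of *her₆*: the possessed DP, whose subject is Ingrid₅.
*Rania₁* c-commands the pronoun but from outside its binding domain, and is not c-commanded by it → coindexation permitted.
*Lucia₂* c-commands the pronoun but from outside its binding domain, and is not c-commanded by it → coindexation permitted.
*Selin₃* and the pronoun do not c-command one another → neither Principle B nor Principle C is at stake; coindexation permitted.
*[Selin₃'s supervisor]₄* c-commands the pronoun but from outside its binding domain, and is not c-commanded by it → coindexation permitted.
*Ingrid₅* c-commands the pronoun within its binding domain → coindexation would violate Principle B.

{1, 2, 3, 4}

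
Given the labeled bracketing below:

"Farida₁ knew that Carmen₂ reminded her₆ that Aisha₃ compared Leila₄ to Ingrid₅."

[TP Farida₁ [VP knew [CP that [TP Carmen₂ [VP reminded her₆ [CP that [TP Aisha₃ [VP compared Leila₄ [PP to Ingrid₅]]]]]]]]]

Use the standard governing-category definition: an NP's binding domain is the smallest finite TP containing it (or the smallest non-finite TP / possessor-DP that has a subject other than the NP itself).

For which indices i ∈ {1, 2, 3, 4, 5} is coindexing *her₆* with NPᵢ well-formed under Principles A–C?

{1}

*her* is a pronoun, so Principle B applies: it must be free in its binding domain.
Binding domain of *her₆*: the embedded TP, whose subject is Carmen₂.
*Farida₁* c-commands the pronoun but from outside its binding domain, and is not c-commanded by it → coindexation permitted.
*Carmen₂* c-commands the pronoun within its binding domain → coindexation would violate Principle B.
*Aisha₃*: the pronoun c-commands this R-expression → coindexation would violate Principle C on *Aisha₃*.
*Leila₄*: the pronoun c-commands this R-expression → coindexation would violate Principle C on *Leila₄*.
*Ingrid₅*: the pronoun c-commands this R-expression → coindexation would violate Principle C on *Ingrid₅*.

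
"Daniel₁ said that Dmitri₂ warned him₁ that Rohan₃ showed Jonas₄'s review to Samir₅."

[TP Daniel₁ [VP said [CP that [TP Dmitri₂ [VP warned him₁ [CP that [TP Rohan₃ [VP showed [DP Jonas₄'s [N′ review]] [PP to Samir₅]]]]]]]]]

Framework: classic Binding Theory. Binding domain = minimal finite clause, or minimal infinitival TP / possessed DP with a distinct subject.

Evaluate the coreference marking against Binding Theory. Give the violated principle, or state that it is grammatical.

grammatical

The two coindexed NPs are *Daniel₁* and *him₁*.
*him₁* is a pronoun; its binding domain is the embedded TP, whose subject is Dmitri₂. Within that domain it is c-commanded only by *Dmitri₂*, which carries a different index — the pronoun is free locally, so Principle B holds.
*Daniel₁* is an R-expression; *him₁* does not c-command it, and no other NP shares its index, so Principle C is satisfied.
All principles are respected.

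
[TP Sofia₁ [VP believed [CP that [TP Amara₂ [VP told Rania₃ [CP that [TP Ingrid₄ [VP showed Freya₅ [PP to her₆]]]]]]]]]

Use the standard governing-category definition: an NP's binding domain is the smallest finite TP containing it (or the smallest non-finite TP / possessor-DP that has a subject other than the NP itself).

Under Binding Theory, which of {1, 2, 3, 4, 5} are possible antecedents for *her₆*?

{1, 2, 3}

*her* is a pronoun, so Principle B applies: it must be free in its binding domain.
Binding domain of *her₆*: the embedded TP, whose subject is Ingrid₄.
*Sofia₁* c-commands the pronoun but from outside its binding domain, and is not c-commanded by it → coindexation permitted.
*Amara₂* c-commands the pronoun but from outside its binding domain, and is not c-commanded by it → coindexation permitted.
*Rania₃* c-commands the pronoun but from outside its binding domain, and is not c-commanded by it → coindexation permitted.
*Ingrid₄* c-commands the pronoun within its binding domain → coindexation would violate Principle B.
*Freya₅* c-commands the pronoun within its binding domain → coindexation would violate Principle B.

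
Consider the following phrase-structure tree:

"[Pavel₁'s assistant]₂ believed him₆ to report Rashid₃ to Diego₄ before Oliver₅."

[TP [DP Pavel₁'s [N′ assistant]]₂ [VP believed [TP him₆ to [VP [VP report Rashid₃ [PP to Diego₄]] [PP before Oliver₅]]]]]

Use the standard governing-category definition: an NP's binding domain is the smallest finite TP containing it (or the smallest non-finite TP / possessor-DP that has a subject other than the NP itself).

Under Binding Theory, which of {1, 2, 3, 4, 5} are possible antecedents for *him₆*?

{1}

*him* is a pronoun, so Principle B applies: it must be free in its binding domain.
Binding domain of *him₆*: the matrix TP, whose subject is [Pavel₁'s assistant]₂.
*Pavel₁* and the pronoun do not c-command one another → neither Principle B nor Principle C is at stake; coindexation permitted.
*[Pavel₁'s assistant]₂* c-commands the pronoun within its binding domain → coindexation would violate Principle B.
*Rashid₃*: the pronoun c-commands this R-expression → coindexation would violate Principle C on *Rashid₃*.
*Diego₄*: the pronoun c-commands this R-expression → coindexation would violate Principle C on *Diego₄*.
*Oliver₅*: the pronoun c-commands this R-expression → coindexation would violate Principle C on *Oliver₅*.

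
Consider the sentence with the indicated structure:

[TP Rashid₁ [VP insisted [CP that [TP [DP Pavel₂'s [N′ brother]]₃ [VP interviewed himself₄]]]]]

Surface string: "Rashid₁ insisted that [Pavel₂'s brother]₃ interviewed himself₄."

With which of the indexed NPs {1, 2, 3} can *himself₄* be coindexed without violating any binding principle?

*himself* is an anaphor, so Principle A applies: it must be bound in its binding domain.
Binding domain of *himself₄*: the embedded TP, whose subject is [Pavel₂'s brother]₃.
*Rashid₁* c-commands the anaphor but is outside its binding domain → cannot satisfy Principle A.
*Pavel₂* does not c-command the anaphor → cannot bind it.
*[Pavel₂'s brother]₃* c-commands the anaphor within its binding domain → licit binder.

{3}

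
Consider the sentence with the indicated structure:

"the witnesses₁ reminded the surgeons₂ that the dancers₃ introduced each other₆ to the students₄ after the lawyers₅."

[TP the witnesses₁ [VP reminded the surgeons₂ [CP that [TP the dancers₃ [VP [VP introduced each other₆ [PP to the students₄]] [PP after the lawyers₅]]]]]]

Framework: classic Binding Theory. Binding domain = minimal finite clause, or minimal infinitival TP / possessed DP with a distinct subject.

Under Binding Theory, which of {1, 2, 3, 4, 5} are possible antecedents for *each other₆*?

{3}

*each other* is an anaphor, so Principle A applies: it must be bound in its binding domain.
Binding domain of *each other₆*: the embedded TP, whose subject is the dancers₃.
*the witnesses₁* c-commands the anaphor but is outside its binding domain → cannot satisfy Principle A.
*the surgeons₂* c-commands the anaphor but is outside its binding domain → cannot satisfy Principle A.
*the dancers₃* c-commands the anaphor within its binding domain → licit binder.
*the students₄* does not c-command the anaphor → cannot bind it.
*the lawyers₅* does not c-command the anaphor → cannot bind it.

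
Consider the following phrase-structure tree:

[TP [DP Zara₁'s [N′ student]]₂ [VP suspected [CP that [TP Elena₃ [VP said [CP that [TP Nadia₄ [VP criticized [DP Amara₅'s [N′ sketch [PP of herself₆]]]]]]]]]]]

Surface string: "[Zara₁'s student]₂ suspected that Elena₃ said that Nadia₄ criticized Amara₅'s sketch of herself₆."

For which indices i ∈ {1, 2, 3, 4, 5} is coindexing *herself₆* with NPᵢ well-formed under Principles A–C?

{5}

*herself* is an anaphor, so Principle A applies: it must be bound in its binding domain.
Binding domain of *herself₆*: the possessed DP, whose subject is Amara₅.
*Zara₁* does not c-command the anaphor → cannot bind it.
*[Zara₁'s student]₂* c-commands the anaphor but is outside its binding domain → cannot satisfy Principle A.
*Elena₃* c-commands the anaphor but is outside its binding domain → cannot satisfy Principle A.
*Nadia₄* c-commands the anaphor but is outside its binding domain → cannot satisfy Principle A.
*Amara₅* c-commands the anaphor within its binding domain → licit binder.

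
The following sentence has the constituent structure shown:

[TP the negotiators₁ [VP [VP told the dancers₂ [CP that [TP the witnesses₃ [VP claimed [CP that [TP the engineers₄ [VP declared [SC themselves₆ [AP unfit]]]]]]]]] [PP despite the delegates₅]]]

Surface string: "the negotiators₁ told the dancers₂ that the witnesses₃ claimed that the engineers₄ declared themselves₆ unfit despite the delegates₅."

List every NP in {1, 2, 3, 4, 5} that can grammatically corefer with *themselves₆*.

*themselves* is an anaphor, so Principle A applies: it must be bound in its binding domain.
Binding domain of *themselves₆*: the embedded TP, whose subject is the engineers₄.
*the negotiators₁* c-commands the anaphor but is outside its binding domain → cannot satisfy Principle A.
*the dancers₂* c-commands the anaphor but is outside its binding domain → cannot satisfy Principle A.
*the witnesses₃* c-commands the anaphor but is outside its binding domain → cannot satisfy Principle A.
*the engineers₄* c-commands the anaphor within its binding domain → licit binder.
*the delegates₅* does not c-command the anaphor → cannot bind it.

{4}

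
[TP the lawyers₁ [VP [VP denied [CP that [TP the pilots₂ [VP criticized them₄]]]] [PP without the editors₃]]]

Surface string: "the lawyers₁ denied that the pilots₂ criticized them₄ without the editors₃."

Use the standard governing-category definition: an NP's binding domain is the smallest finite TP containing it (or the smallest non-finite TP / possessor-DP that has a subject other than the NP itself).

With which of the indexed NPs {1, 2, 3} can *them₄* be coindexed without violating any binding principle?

*them* is a pronoun, so Principle B applies: it must be free in its binding domain.
Binding domain of *them₄*: the embedded TP, whose subject is the pilots₂.
*the lawyers₁* c-commands the pronoun but from outside its binding domain, and is not c-commanded by it → coindexation permitted.
*the pilots₂* c-commands the pronoun within its binding domain → coindexation would violate Principle B.
*the editors₃* and the pronoun do not c-command one another → neither Principle B nor Principle C is at stake; coindexation permitted.

{1, 3}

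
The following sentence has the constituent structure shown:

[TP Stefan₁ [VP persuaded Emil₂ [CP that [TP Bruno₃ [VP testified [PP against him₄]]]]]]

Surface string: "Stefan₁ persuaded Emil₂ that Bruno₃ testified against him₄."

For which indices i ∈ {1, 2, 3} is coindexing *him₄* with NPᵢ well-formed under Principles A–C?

*him* is a pronoun, so Principle B applies: it must be free in its binding domain.
Binding domain of *him₄*: the embedded TP, whose subject is Bruno₃.
*Stefan₁* c-commands the pronoun but from outside its binding domain, and is not c-commanded by it → coindexation permitted.
*Emil₂* c-commands the pronoun but from outside its binding domain, and is not c-commanded by it → coindexation permitted.
*Bruno₃* c-commands the pronoun within its binding domain → coindexation would violate Principle B.

{1, 2}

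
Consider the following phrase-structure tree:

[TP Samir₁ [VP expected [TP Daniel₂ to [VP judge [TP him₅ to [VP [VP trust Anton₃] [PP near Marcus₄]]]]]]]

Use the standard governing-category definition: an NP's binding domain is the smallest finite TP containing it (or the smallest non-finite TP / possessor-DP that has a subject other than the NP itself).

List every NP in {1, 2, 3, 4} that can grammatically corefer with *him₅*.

{1}

*him* is a pronoun, so Principle B applies: it must be free in its binding domain.
Binding domain of *him₅*: the embedded TP, whose subject is Daniel₂.
*Samir₁* c-commands the pronoun but from outside its binding domain, and is not c-commanded by it → coindexation permitted.
*Daniel₂* c-commands the pronoun within its binding domain → coindexation would violate Principle B.
*Anton₃*: the pronoun c-commands this R-expression → coindexation would violate Principle C on *Anton₃*.
*Marcus₄*: the pronoun c-commands this R-expression → coindexation would violate Principle C on *Marcus₄*.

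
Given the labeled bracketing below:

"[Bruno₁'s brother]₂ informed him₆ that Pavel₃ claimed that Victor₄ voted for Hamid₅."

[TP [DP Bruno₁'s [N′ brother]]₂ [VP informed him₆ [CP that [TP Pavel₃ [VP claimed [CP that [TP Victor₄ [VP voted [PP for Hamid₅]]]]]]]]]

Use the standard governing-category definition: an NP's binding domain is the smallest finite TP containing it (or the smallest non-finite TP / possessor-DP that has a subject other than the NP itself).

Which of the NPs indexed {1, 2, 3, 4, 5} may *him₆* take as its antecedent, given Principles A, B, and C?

{1}

*him* is a pronoun, so Principle B applies: it must be free in its binding domain.
Binding domain of *him₆*: the matrix TP, whose subject is [Bruno₁'s brother]₂.
*Bruno₁* and the pronoun do not c-command one another → neither Principle B nor Principle C is at stake; coindexation permitted.
*[Bruno₁'s brother]₂* c-commands the pronoun within its binding domain → coindexation would violate Principle B.
*Pavel₃*: the pronoun c-commands this R-expression → coindexation would violate Principle C on *Pavel₃*.
*Victor₄*: the pronoun c-commands this R-expression → coindexation would violate Principle C on *Victor₄*.
*Hamid₅*: the pronoun c-commands this R-expression → coindexation would violate Principle C on *Hamid₅*.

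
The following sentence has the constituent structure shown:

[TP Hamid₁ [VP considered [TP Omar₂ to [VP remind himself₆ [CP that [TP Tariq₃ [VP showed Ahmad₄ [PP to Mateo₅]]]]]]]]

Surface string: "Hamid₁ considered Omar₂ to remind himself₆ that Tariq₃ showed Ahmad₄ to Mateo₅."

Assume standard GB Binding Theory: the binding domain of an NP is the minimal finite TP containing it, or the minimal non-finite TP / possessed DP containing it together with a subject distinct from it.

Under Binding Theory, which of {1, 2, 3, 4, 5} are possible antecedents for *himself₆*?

{2}

*himself* is an anaphor, so Principle A applies: it must be bound in its binding domain.
Binding domain of *himself₆*: the embedded TP, whose subject is Omar₂.
*Hamid₁* c-commands the anaphor but is outside its binding domain → cannot satisfy Principle A.
*Omar₂* c-commands the anaphor within its binding domain → licit binder.
*Tariq₃* does not c-command the anaphor → cannot bind it.
*Ahmad₄* does not c-command the anaphor → cannot bind it.
*Mateo₅* does not c-command the anaphor → cannot bind it.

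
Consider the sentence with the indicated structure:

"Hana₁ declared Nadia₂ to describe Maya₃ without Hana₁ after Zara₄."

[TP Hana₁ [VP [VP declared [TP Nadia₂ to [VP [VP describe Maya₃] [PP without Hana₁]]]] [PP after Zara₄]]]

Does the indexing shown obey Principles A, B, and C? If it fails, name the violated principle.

The two coindexed NPs are *Hana₁* (the higher occurrence) and *Hana₁* (the lower occurrence).
*Hana₁* (the lower occurrence) is an R-expression. Principle C requires it to be free everywhere.
*Hana₁* (the higher occurrence) c-commands it and carries the same index.
The R-expression is bound → Principle C violation.

Principle C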